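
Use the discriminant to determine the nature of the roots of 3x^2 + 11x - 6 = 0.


D = b^2 - 4ac = (11)^2 - 4(3)(-6) = 121 + 72 = 193
Since D > 0: two distinct irrational roots


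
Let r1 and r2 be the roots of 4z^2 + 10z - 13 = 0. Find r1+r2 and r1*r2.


For az^2+bz+c=0: sum = -b/a, product = c/a.
a=4, b=10, c=-13
Sum = -(10)/4 = -5/2
Product = (-13)/4 = -13/4


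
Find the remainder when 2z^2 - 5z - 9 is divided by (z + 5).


By the Remainder Theorem, the remainder equals p(-5):
  2*(-5)^2 = 50
  -5*(-5)^1 = 25
  constant: -9
Sum: 50 + 25 - 9 = 66


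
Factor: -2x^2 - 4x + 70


Roots satisfy r1 + r2 = -b/a = -2 and r1*r2 = c/a = -35.
So r1 = -7, r2 = 5.
-2x^2 - 4x + 70 = -2(x - r1)(x - r2) = -2(x + 7)(x - 5)


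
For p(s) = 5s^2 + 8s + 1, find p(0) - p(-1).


p(0) = 1
p(-1) = -2
p(0) - p(-1) = 1 + 2 = 3


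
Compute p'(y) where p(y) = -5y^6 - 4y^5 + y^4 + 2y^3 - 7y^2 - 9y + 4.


Apply the power rule term by term:
  d/dy(-5y^6) = -30y^5
  d/dy(-4y^5) = -20y^4
  d/dy(y^4) = 4y^3
  d/dy(2y^3) = 6y^2
  d/dy(-7y^2) = -14y
  d/dy(-9y) = -9
  d/dy(4) = 0
p'(y) = -30y^5 - 20y^4 + 4y^3 + 6y^2 - 14y - 9


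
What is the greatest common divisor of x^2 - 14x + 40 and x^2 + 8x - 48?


Factor each:
  x^2 - 14x + 40 = (x - 4)(x - 10)
  x^2 + 8x - 48 = (x - 4)(x + 12)
Common monic factor: x - 4


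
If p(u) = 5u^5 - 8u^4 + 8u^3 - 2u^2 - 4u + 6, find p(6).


Using direct substitution:
  5 * (6)^5 = 38880
  -8 * (6)^4 = -10368
  8 * (6)^3 = 1728
  -2 * (6)^2 = -72
  -4 * (6)^1 = -24
  constant: 6
Sum = 38880 - 10368 + 1728 - 72 - 24 + 6 = 30150


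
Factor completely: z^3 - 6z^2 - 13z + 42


Try integer roots (divisors of 42). z=7: p(7)=0.
Divide out (z - 7): quotient is z^2 + z - 6.
Factor the quadratic: (z + 3)(z - 2)
Result: (z - 7)(z + 3)(z - 2)


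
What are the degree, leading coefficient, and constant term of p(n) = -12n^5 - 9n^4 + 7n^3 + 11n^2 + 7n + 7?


Highest power of n is 5, with coefficient -12. Constant term is 7.
Degree = 5, leading coefficient = -12, constant term = 7


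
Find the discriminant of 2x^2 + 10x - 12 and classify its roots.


D = b^2 - 4ac = (10)^2 - 4(2)(-12) = 100 + 96 = 196
Since D > 0: two distinct rational roots


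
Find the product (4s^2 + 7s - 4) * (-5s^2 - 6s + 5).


Distribute each term of the first polynomial:
  (4s^2)(-5s^2 - 6s + 5) = -20s^4 - 24s^3 + 20s^2
  (7s)(-5s^2 - 6s + 5) = -35s^3 - 42s^2 + 35s
  (-4)(-5s^2 - 6s + 5) = 20s^2 + 24s - 20
Sum: -20s^4 - 59s^3 - 2s^2 + 59s - 20


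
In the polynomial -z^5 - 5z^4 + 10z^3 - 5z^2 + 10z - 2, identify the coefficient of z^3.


Read off the coefficient of z^3: 10


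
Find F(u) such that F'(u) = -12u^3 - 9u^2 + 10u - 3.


Reverse power rule on each term:
  ∫ -12u^3 du = -3u^4
  ∫ -9u^2 du = -3u^3
  ∫ 10u du = 5u^2
  ∫ -3 du = -3u
F(u) = -3u^4 - 3u^3 + 5u^2 - 3u + C


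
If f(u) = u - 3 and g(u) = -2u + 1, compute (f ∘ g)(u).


Substitute g(u) into f:
f(g(u)) = 1*(-2u + 1) + (-3)
Expand and combine: -2u - 2


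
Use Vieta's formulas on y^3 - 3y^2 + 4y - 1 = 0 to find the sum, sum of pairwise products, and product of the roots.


Monic cubic y^3+by^2+cy+d=0: sum=-b, pairwise sum=c, product=-d.
b=-3, c=4, d=-1
r1+r2+r3 = 3
r1r2+r1r3+r2r3 = 4
r1r2r3 = 1


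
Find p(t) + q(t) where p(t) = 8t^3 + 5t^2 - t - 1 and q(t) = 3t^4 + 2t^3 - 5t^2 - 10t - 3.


Align terms by degree and add:
  8t^3 + 5t^2 - t - 1
+ 3t^4 + 2t^3 - 5t^2 - 10t - 3
= 3t^4 + 10t^3 - 11t - 4


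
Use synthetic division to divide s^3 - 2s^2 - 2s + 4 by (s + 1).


Synthetic division with c = -1. Coefficients: 1, -2, -2, 4
Bring down 1.
  1 * -1 = -1; -1 - 2 = -3
  -3 * -1 = 3; 3 - 2 = 1
  1 * -1 = -1; -1 + 4 = 3
Quotient: s^2 - 3s + 1, Remainder: 3


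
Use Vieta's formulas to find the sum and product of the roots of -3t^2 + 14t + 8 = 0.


For at^2+bt+c=0: sum = -b/a, product = c/a.
a=-3, b=14, c=8
Sum = -(14)/-3 = 14/3
Product = (8)/-3 = -8/3


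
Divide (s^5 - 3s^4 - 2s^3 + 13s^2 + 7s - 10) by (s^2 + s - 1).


(s^5 - 3s^4 - 2s^3 + 13s^2 + 7s - 10) / (s^2 + s - 1)
Step 1: s^3 * (s^2 + s - 1) = s^5 + s^4 - s^3; subtract.
Step 2: -4s^2 * (s^2 + s - 1) = -4s^4 - 4s^3 + 4s^2; subtract.
Step 3: 3s * (s^2 + s - 1) = 3s^3 + 3s^2 - 3s; subtract.
Step 4: 6 * (s^2 + s - 1) = 6s^2 + 6s - 6; subtract.
Quotient: s^3 - 4s^2 + 3s + 6, Remainder: 4s - 4


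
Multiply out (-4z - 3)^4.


Expand (-4z - 3)^4 by repeated multiplication:
  (-4z - 3)^2 = 16z^2 + 24z + 9
  (-4z - 3)^3 = -64z^3 - 144z^2 - 108z - 27
= 256z^4 + 768z^3 + 864z^2 + 432z + 81


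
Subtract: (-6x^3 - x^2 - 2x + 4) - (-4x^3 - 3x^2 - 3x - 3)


Distribute the minus sign:
  (-6x^3 - x^2 - 2x + 4)
- (-4x^3 - 3x^2 - 3x - 3)
Negate second polynomial: 4x^3 + 3x^2 + 3x + 3
Add: -2x^3 + 2x^2 + x + 7


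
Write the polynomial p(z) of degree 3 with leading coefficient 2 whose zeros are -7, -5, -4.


p(z) = 2(z + 7)(z + 5)(z + 4)
Expand: 2z^3 + 32z^2 + 166z + 280


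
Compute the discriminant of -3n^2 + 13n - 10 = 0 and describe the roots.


D = b^2 - 4ac = (13)^2 - 4(-3)(-10) = 169 - 120 = 49
Since D > 0: two distinct rational roots


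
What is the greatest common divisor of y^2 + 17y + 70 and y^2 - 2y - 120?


Factor each:
  y^2 + 17y + 70 = (y + 10)(y + 7)
  y^2 - 2y - 120 = (y + 10)(y - 12)
Common monic factor: y + 10


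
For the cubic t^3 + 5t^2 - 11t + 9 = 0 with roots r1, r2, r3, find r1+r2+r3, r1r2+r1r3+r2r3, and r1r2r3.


Monic cubic t^3+bt^2+ct+d=0: sum=-b, pairwise sum=c, product=-d.
b=5, c=-11, d=9
r1+r2+r3 = -5
r1r2+r1r3+r2r3 = -11
r1r2r3 = -9


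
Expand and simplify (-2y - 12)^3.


Expand (-2y - 12)^3 by repeated multiplication:
  (-2y - 12)^2 = 4y^2 + 48y + 144
= -8y^3 - 144y^2 - 864y - 1728


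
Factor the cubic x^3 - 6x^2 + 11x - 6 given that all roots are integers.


Try integer roots (divisors of -6). x=2: p(2)=0.
Divide out (x - 2): quotient is x^2 - 4x + 3.
Factor the quadratic: (x - 3)(x - 1)
Result: (x - 2)(x - 3)(x - 1)


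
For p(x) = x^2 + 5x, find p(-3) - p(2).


p(-3) = -6
p(2) = 14
p(-3) - p(2) = -6 - 14 = -20


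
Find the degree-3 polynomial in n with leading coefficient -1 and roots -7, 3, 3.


p(n) = -(n + 7)(n - 3)(n - 3)
Expand: -n^3 - n^2 + 33n - 63


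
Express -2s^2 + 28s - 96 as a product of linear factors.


Roots satisfy r1 + r2 = -b/a = 14 and r1*r2 = c/a = 48.
So r1 = 6, r2 = 8.
-2s^2 + 28s - 96 = -2(s - r1)(s - r2) = -2(s - 6)(s - 8)


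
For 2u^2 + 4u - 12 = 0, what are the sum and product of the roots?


For au^2+bu+c=0: sum = -b/a, product = c/a.
a=2, b=4, c=-12
Sum = -(4)/2 = -2
Product = (-12)/2 = -6


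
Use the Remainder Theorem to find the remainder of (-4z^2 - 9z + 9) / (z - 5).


By the Remainder Theorem, the remainder equals p(5):
  -4*(5)^2 = -100
  -9*(5)^1 = -45
  constant: 9
Sum: -100 - 45 + 9 = -136


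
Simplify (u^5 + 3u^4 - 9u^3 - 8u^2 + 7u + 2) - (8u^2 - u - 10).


Distribute the minus sign:
  (u^5 + 3u^4 - 9u^3 - 8u^2 + 7u + 2)
- (8u^2 - u - 10)
Negate second polynomial: -8u^2 + u + 10
Add: u^5 + 3u^4 - 9u^3 - 16u^2 + 8u + 12


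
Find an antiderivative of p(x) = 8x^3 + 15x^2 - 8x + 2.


Reverse power rule on each term:
  ∫ 8x^3 dx = 2x^4
  ∫ 15x^2 dx = 5x^3
  ∫ -8x dx = -4x^2
  ∫ 2 dx = 2x
F(x) = 2x^4 + 5x^3 - 4x^2 + 2x + C


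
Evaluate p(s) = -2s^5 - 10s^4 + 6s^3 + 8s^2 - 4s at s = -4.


Using direct substitution:
  -2 * (-4)^5 = 2048
  -10 * (-4)^4 = -2560
  6 * (-4)^3 = -384
  8 * (-4)^2 = 128
  -4 * (-4)^1 = 16
  constant: 0
Sum = 2048 - 2560 - 384 + 128 + 16 + 0 = -752


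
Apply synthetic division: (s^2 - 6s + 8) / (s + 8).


Synthetic division with c = -8. Coefficients: 1, -6, 8
Bring down 1.
  1 * -8 = -8; -8 - 6 = -14
  -14 * -8 = 112; 112 + 8 = 120
Quotient: s - 14, Remainder: 120


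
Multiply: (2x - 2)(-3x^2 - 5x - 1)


Distribute each term of the first polynomial:
  (2x)(-3x^2 - 5x - 1) = -6x^3 - 10x^2 - 2x
  (-2)(-3x^2 - 5x - 1) = 6x^2 + 10x + 2
Sum: -6x^3 - 4x^2 + 8x + 2


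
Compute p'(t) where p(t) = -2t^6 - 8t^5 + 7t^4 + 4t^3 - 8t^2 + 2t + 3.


Apply the power rule term by term:
  d/dt(-2t^6) = -12t^5
  d/dt(-8t^5) = -40t^4
  d/dt(7t^4) = 28t^3
  d/dt(4t^3) = 12t^2
  d/dt(-8t^2) = -16t
  d/dt(2t) = 2
  d/dt(3) = 0
p'(t) = -12t^5 - 40t^4 + 28t^3 + 12t^2 - 16t + 2


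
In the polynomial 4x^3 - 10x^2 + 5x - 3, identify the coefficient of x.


Read off the coefficient of x: 5


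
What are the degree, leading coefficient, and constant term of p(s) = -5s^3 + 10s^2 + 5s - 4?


Highest power of s is 3, with coefficient -5. Constant term is -4.
Degree = 3, leading coefficient = -5, constant term = -4


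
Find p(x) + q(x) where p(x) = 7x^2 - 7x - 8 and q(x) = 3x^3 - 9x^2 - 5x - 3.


Align terms by degree and add:
  7x^2 - 7x - 8
+ 3x^3 - 9x^2 - 5x - 3
= 3x^3 - 2x^2 - 12x - 11


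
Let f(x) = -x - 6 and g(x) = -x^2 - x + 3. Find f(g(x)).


Substitute g(x) into f:
f(g(x)) = -1*(-x^2 - x + 3) + (-6)
Expand and combine: x^2 + x - 9


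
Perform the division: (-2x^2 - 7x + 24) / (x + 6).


(-2x^2 - 7x + 24) / (x + 6)
Step 1: -2x * (x + 6) = -2x^2 - 12x; subtract.
Step 2: 5 * (x + 6) = 5x + 30; subtract.
Quotient: -2x + 5, Remainder: -6


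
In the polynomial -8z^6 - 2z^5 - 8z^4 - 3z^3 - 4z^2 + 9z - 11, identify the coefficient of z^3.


Read off the coefficient of z^3: -3


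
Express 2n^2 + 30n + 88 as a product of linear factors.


Roots satisfy r1 + r2 = -b/a = -15 and r1*r2 = c/a = 44.
So r1 = -4, r2 = -11.
2n^2 + 30n + 88 = 2(n - r1)(n - r2) = 2(n + 4)(n + 11)


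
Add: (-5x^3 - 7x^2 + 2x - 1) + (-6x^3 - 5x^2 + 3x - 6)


Align terms by degree and add:
  -5x^3 - 7x^2 + 2x - 1
  -6x^3 - 5x^2 + 3x - 6
= -11x^3 - 12x^2 + 5x - 7


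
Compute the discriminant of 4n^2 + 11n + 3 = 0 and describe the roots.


D = b^2 - 4ac = (11)^2 - 4(4)(3) = 121 - 48 = 73
Since D > 0: two distinct irrational roots


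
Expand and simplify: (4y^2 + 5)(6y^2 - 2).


Distribute each term of the first polynomial:
  (4y^2)(6y^2 - 2) = 24y^4 - 8y^2
  (5)(6y^2 - 2) = 30y^2 - 10
Sum: 24y^4 + 22y^2 - 10


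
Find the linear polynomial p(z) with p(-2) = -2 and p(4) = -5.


p(z) = mz + b. Using p(-2)=-2, p(4)=-5:
m = (-2 + 5)/(-2 - 4) = 3/-6 = -1/2
b = -2 - m*(-2) = -2 - 1 = -3
p(z) = -(1/2)z - 3


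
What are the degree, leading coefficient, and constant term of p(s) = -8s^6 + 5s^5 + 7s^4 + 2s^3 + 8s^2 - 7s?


Highest power of s is 6, with coefficient -8. Constant term is 0.
Degree = 6, leading coefficient = -8, constant term = 0


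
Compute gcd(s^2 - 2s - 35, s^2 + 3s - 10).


Factor each:
  s^2 - 2s - 35 = (s + 5)(s - 7)
  s^2 + 3s - 10 = (s + 5)(s - 2)
Common monic factor: s + 5


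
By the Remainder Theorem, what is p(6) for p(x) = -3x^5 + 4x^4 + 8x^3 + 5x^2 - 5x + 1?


By the Remainder Theorem, the remainder equals p(6):
  -3*(6)^5 = -23328
  4*(6)^4 = 5184
  8*(6)^3 = 1728
  5*(6)^2 = 180
  -5*(6)^1 = -30
  constant: 1
Sum: -23328 + 5184 + 1728 + 180 - 30 + 1 = -16265


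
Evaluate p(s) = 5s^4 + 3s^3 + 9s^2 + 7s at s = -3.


Using direct substitution:
  5 * (-3)^4 = 405
  3 * (-3)^3 = -81
  9 * (-3)^2 = 81
  7 * (-3)^1 = -21
  constant: 0
Sum = 405 - 81 + 81 - 21 + 0 = 384


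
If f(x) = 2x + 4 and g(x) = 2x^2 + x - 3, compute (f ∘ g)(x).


Substitute g(x) into f:
f(g(x)) = 2*(2x^2 + x - 3) + 4
Expand and combine: 4x^2 + 2x - 2


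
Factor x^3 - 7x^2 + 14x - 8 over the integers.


Try integer roots (divisors of -8). x=4: p(4)=0.
Divide out (x - 4): quotient is x^2 - 3x + 2.
Factor the quadratic: (x - 1)(x - 2)
Result: (x - 4)(x - 1)(x - 2)


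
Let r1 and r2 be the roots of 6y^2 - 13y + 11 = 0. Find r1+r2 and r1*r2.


For ay^2+by+c=0: sum = -b/a, product = c/a.
a=6, b=-13, c=11
Sum = -(-13)/6 = 13/6
Product = (11)/6 = 11/6


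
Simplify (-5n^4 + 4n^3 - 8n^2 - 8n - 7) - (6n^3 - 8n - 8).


Distribute the minus sign:
  (-5n^4 + 4n^3 - 8n^2 - 8n - 7)
- (6n^3 - 8n - 8)
Negate second polynomial: -6n^3 + 8n + 8
Add: -5n^4 - 2n^3 - 8n^2 + 1


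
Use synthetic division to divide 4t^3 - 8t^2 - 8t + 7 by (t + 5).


Synthetic division with c = -5. Coefficients: 4, -8, -8, 7
Bring down 4.
  4 * -5 = -20; -20 - 8 = -28
  -28 * -5 = 140; 140 - 8 = 132
  132 * -5 = -660; -660 + 7 = -653
Quotient: 4t^2 - 28t + 132, Remainder: -653


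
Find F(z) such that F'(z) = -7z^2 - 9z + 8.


Reverse power rule on each term:
  ∫ -7z^2 dz = -(7/3)z^3
  ∫ -9z dz = -(9/2)z^2
  ∫ 8 dz = 8z
F(z) = -(7/3)z^3 - (9/2)z^2 + 8z + C


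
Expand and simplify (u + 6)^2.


Expand (u + 6)^2 by repeated multiplication:
= u^2 + 12u + 36


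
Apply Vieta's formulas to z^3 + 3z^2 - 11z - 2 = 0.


Monic cubic z^3+bz^2+cz+d=0: sum=-b, pairwise sum=c, product=-d.
b=3, c=-11, d=-2
r1+r2+r3 = -3
r1r2+r1r3+r2r3 = -11
r1r2r3 = 2


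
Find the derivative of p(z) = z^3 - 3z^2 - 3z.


Apply the power rule term by term:
  d/dz(z^3) = 3z^2
  d/dz(-3z^2) = -6z
  d/dz(-3z) = -3
p'(z) = 3z^2 - 6z - 3


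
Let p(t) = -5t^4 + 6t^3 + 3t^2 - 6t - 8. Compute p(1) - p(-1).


p(1) = -10
p(-1) = -10
p(1) - p(-1) = -10 + 10 = 0


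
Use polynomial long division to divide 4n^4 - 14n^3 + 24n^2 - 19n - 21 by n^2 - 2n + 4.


(4n^4 - 14n^3 + 24n^2 - 19n - 21) / (n^2 - 2n + 4)
Step 1: 4n^2 * (n^2 - 2n + 4) = 4n^4 - 8n^3 + 16n^2; subtract.
Step 2: -6n * (n^2 - 2n + 4) = -6n^3 + 12n^2 - 24n; subtract.
Step 3: -4 * (n^2 - 2n + 4) = -4n^2 + 8n - 16; subtract.
Quotient: 4n^2 - 6n - 4, Remainder: -3n - 5


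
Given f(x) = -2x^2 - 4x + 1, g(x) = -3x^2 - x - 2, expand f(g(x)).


Substitute g(x) into f:
f(g(x)) = -2*(-3x^2 - x - 2)^2 + (-4)*(-3x^2 - x - 2) + 1
(-3x^2 - x - 2)^2 = 9x^4 + 6x^3 + 13x^2 + 4x + 4
Expand and combine: -18x^4 - 12x^3 - 14x^2 - 4x + 1


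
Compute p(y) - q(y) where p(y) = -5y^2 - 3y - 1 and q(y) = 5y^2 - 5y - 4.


Distribute the minus sign:
  (-5y^2 - 3y - 1)
- (5y^2 - 5y - 4)
Negate second polynomial: -5y^2 + 5y + 4
Add: -10y^2 + 2y + 3


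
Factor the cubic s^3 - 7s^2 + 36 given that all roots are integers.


Try integer roots (divisors of 36). s=-2: p(-2)=0.
Divide out (s + 2): quotient is s^2 - 9s + 18.
Factor the quadratic: (s - 3)(s - 6)
Result: (s + 2)(s - 3)(s - 6)


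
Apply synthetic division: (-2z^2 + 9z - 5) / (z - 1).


Synthetic division with c = 1. Coefficients: -2, 9, -5
Bring down -2.
  -2 * 1 = -2; -2 + 9 = 7
  7 * 1 = 7; 7 - 5 = 2
Quotient: -2z + 7, Remainder: 2


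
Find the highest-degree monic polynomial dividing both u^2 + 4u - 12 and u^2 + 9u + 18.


Factor each:
  u^2 + 4u - 12 = (u + 6)(u - 2)
  u^2 + 9u + 18 = (u + 6)(u + 3)
Common monic factor: u + 6


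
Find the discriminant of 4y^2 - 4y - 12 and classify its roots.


D = b^2 - 4ac = (-4)^2 - 4(4)(-12) = 16 + 192 = 208
Since D > 0: two distinct irrational roots


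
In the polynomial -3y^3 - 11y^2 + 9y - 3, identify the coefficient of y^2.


Read off the coefficient of y^2: -11


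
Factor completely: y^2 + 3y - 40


Roots satisfy r1 + r2 = -b/a = -3 and r1*r2 = c/a = -40.
So r1 = -8, r2 = 5.
y^2 + 3y - 40 = (y - r1)(y - r2) = (y + 8)(y - 5)


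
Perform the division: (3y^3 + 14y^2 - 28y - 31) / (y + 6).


(3y^3 + 14y^2 - 28y - 31) / (y + 6)
Step 1: 3y^2 * (y + 6) = 3y^3 + 18y^2; subtract.
Step 2: -4y * (y + 6) = -4y^2 - 24y; subtract.
Step 3: -4 * (y + 6) = -4y - 24; subtract.
Quotient: 3y^2 - 4y - 4, Remainder: -7


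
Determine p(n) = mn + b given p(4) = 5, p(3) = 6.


p(n) = mn + b. Using p(4)=5, p(3)=6:
m = (5 - 6)/(4 - 3) = -1/1 = -1
b = 5 - m*(4) = 5 + 4 = 9
p(n) = -n + 9


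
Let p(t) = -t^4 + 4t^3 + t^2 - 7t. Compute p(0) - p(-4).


p(0) = 0
p(-4) = -468
p(0) - p(-4) = 0 + 468 = 468


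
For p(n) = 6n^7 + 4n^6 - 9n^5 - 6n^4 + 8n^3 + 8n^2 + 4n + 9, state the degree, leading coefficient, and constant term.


Highest power of n is 7, with coefficient 6. Constant term is 9.
Degree = 7, leading coefficient = 6, constant term = 9


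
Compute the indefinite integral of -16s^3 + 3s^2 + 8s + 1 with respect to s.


Reverse power rule on each term:
  ∫ -16s^3 ds = -4s^4
  ∫ 3s^2 ds = s^3
  ∫ 8s ds = 4s^2
  ∫ 1 ds = s
F(s) = -4s^4 + s^3 + 4s^2 + s + C


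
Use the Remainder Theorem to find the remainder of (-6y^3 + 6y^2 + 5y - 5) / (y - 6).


By the Remainder Theorem, the remainder equals p(6):
  -6*(6)^3 = -1296
  6*(6)^2 = 216
  5*(6)^1 = 30
  constant: -5
Sum: -1296 + 216 + 30 - 5 = -1055


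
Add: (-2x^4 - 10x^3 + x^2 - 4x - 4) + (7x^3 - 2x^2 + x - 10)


Align terms by degree and add:
  -2x^4 - 10x^3 + x^2 - 4x - 4
+ 7x^3 - 2x^2 + x - 10
= -2x^4 - 3x^3 - x^2 - 3x - 14


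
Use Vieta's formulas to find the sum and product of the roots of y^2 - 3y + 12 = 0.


For ay^2+by+c=0: sum = -b/a, product = c/a.
a=1, b=-3, c=12
Sum = -(-3)/1 = 3
Product = (12)/1 = 12


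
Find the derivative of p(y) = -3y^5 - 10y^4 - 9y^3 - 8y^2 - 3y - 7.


Apply the power rule term by term:
  d/dy(-3y^5) = -15y^4
  d/dy(-10y^4) = -40y^3
  d/dy(-9y^3) = -27y^2
  d/dy(-8y^2) = -16y
  d/dy(-3y) = -3
  d/dy(-7) = 0
p'(y) = -15y^4 - 40y^3 - 27y^2 - 16y - 3


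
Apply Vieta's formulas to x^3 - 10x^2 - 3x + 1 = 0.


Monic cubic x^3+bx^2+cx+d=0: sum=-b, pairwise sum=c, product=-d.
b=-10, c=-3, d=1
r1+r2+r3 = 10
r1r2+r1r3+r2r3 = -3
r1r2r3 = -1


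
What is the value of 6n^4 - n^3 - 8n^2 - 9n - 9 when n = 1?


Using direct substitution:
  6 * (1)^4 = 6
  -1 * (1)^3 = -1
  -8 * (1)^2 = -8
  -9 * (1)^1 = -9
  constant: -9
Sum = 6 - 1 - 8 - 9 - 9 = -21


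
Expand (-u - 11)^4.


Expand (-u - 11)^4 by repeated multiplication:
  (-u - 11)^2 = u^2 + 22u + 121
  (-u - 11)^3 = -u^3 - 33u^2 - 363u - 1331
= u^4 + 44u^3 + 726u^2 + 5324u + 14641


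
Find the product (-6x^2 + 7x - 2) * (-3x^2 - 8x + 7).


Distribute each term of the first polynomial:
  (-6x^2)(-3x^2 - 8x + 7) = 18x^4 + 48x^3 - 42x^2
  (7x)(-3x^2 - 8x + 7) = -21x^3 - 56x^2 + 49x
  (-2)(-3x^2 - 8x + 7) = 6x^2 + 16x - 14
Sum: 18x^4 + 27x^3 - 92x^2 + 65x - 14


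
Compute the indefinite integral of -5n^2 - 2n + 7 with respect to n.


Reverse power rule on each term:
  ∫ -5n^2 dn = -(5/3)n^3
  ∫ -2n dn = -n^2
  ∫ 7 dn = 7n
F(n) = -(5/3)n^3 - n^2 + 7n + C


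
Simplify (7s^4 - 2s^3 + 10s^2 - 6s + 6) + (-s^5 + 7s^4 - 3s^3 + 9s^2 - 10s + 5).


Align terms by degree and add:
  7s^4 - 2s^3 + 10s^2 - 6s + 6
  -s^5 + 7s^4 - 3s^3 + 9s^2 - 10s + 5
= -s^5 + 14s^4 - 5s^3 + 19s^2 - 16s + 11


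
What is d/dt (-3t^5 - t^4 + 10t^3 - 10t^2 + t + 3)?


Apply the power rule term by term:
  d/dt(-3t^5) = -15t^4
  d/dt(-t^4) = -4t^3
  d/dt(10t^3) = 30t^2
  d/dt(-10t^2) = -20t
  d/dt(t) = 1
  d/dt(3) = 0
p'(t) = -15t^4 - 4t^3 + 30t^2 - 20t + 1


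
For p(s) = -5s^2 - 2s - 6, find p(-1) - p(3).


p(-1) = -9
p(3) = -57
p(-1) - p(3) = -9 + 57 = 48


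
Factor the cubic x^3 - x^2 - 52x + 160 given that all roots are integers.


Try integer roots (divisors of 160). x=5: p(5)=0.
Divide out (x - 5): quotient is x^2 + 4x - 32.
Factor the quadratic: (x - 4)(x + 8)
Result: (x - 5)(x - 4)(x + 8)


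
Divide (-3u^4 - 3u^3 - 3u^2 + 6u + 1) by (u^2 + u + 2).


(-3u^4 - 3u^3 - 3u^2 + 6u + 1) / (u^2 + u + 2)
Step 1: -3u^2 * (u^2 + u + 2) = -3u^4 - 3u^3 - 6u^2; subtract.
Step 2: 0 * (u^2 + u + 2) = 0; subtract.
Step 3: 3 * (u^2 + u + 2) = 3u^2 + 3u + 6; subtract.
Quotient: -3u^2 + 3, Remainder: 3u - 5


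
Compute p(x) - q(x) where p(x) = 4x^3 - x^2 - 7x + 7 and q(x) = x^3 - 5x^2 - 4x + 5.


Distribute the minus sign:
  (4x^3 - x^2 - 7x + 7)
- (x^3 - 5x^2 - 4x + 5)
Negate second polynomial: -x^3 + 5x^2 + 4x - 5
Add: 3x^3 + 4x^2 - 3x + 2


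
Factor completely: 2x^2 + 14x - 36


Roots satisfy r1 + r2 = -b/a = -7 and r1*r2 = c/a = -18.
So r1 = -9, r2 = 2.
2x^2 + 14x - 36 = 2(x - r1)(x - r2) = 2(x + 9)(x - 2)


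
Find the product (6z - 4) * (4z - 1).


Distribute each term of the first polynomial:
  (6z)(4z - 1) = 24z^2 - 6z
  (-4)(4z - 1) = -16z + 4
Sum: 24z^2 - 22z + 4


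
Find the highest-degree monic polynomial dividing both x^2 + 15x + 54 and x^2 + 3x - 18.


Factor each:
  x^2 + 15x + 54 = (x + 6)(x + 9)
  x^2 + 3x - 18 = (x + 6)(x - 3)
Common monic factor: x + 6


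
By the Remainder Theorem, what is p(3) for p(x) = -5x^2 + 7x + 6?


By the Remainder Theorem, the remainder equals p(3):
  -5*(3)^2 = -45
  7*(3)^1 = 21
  constant: 6
Sum: -45 + 21 + 6 = -18


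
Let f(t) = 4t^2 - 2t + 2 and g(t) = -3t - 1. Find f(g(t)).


Substitute g(t) into f:
f(g(t)) = 4*(-3t - 1)^2 + (-2)*(-3t - 1) + 2
(-3t - 1)^2 = 9t^2 + 6t + 1
Expand and combine: 36t^2 + 30t + 8


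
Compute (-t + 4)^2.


Expand (-t + 4)^2 by repeated multiplication:
= t^2 - 8t + 16


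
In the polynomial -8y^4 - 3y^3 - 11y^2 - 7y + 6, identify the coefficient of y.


Read off the coefficient of y: -7


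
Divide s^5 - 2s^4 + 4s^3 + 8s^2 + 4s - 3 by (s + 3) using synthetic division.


Synthetic division with c = -3. Coefficients: 1, -2, 4, 8, 4, -3
Bring down 1.
  1 * -3 = -3; -3 - 2 = -5
  -5 * -3 = 15; 15 + 4 = 19
  19 * -3 = -57; -57 + 8 = -49
  -49 * -3 = 147; 147 + 4 = 151
  151 * -3 = -453; -453 - 3 = -456
Quotient: s^4 - 5s^3 + 19s^2 - 49s + 151, Remainder: -456


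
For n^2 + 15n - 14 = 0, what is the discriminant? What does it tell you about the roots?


D = b^2 - 4ac = (15)^2 - 4(1)(-14) = 225 + 56 = 281
Since D > 0: two distinct irrational roots


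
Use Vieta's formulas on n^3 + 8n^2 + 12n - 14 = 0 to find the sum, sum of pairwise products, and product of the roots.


Monic cubic n^3+bn^2+cn+d=0: sum=-b, pairwise sum=c, product=-d.
b=8, c=12, d=-14
r1+r2+r3 = -8
r1r2+r1r3+r2r3 = 12
r1r2r3 = 14


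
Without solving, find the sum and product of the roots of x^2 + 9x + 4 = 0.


For ax^2+bx+c=0: sum = -b/a, product = c/a.
a=1, b=9, c=4
Sum = -(9)/1 = -9
Product = (4)/1 = 4


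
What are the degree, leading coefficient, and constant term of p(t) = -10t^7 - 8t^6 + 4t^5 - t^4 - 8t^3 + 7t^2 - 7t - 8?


Highest power of t is 7, with coefficient -10. Constant term is -8.
Degree = 7, leading coefficient = -10, constant term = -8


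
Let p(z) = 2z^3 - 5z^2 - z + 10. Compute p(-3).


Using direct substitution:
  2 * (-3)^3 = -54
  -5 * (-3)^2 = -45
  -1 * (-3)^1 = 3
  constant: 10
Sum = -54 - 45 + 3 + 10 = -86


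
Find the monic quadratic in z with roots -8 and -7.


p(z) = (z + 8)(z + 7)
Expand: z^2 + 15z + 56


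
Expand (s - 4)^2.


Expand (s - 4)^2 by repeated multiplication:
= s^2 - 8s + 16


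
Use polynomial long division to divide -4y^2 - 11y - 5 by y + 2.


(-4y^2 - 11y - 5) / (y + 2)
Step 1: -4y * (y + 2) = -4y^2 - 8y; subtract.
Step 2: -3 * (y + 2) = -3y - 6; subtract.
Quotient: -4y - 3, Remainder: 1


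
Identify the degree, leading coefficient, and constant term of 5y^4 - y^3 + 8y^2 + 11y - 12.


Highest power of y is 4, with coefficient 5. Constant term is -12.
Degree = 4, leading coefficient = 5, constant term = -12


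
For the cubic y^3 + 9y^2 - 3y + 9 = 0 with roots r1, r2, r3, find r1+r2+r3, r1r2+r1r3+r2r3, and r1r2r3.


Monic cubic y^3+by^2+cy+d=0: sum=-b, pairwise sum=c, product=-d.
b=9, c=-3, d=9
r1+r2+r3 = -9
r1r2+r1r3+r2r3 = -3
r1r2r3 = -9


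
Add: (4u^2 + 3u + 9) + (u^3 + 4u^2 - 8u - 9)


Align terms by degree and add:
  4u^2 + 3u + 9
+ u^3 + 4u^2 - 8u - 9
= u^3 + 8u^2 - 5u


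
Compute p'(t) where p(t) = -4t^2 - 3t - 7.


Apply the power rule term by term:
  d/dt(-4t^2) = -8t
  d/dt(-3t) = -3
  d/dt(-7) = 0
p'(t) = -8t - 3


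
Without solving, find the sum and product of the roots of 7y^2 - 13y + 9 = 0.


For ay^2+by+c=0: sum = -b/a, product = c/a.
a=7, b=-13, c=9
Sum = -(-13)/7 = 13/7
Product = (9)/7 = 9/7


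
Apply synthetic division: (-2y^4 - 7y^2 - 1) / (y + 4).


Synthetic division with c = -4. Coefficients: -2, 0, -7, 0, -1
Bring down -2.
  -2 * -4 = 8; 8 + 0 = 8
  8 * -4 = -32; -32 - 7 = -39
  -39 * -4 = 156; 156 + 0 = 156
  156 * -4 = -624; -624 - 1 = -625
Quotient: -2y^3 + 8y^2 - 39y + 156, Remainder: -625


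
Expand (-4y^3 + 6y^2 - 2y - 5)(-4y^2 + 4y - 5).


Distribute each term of the first polynomial:
  (-4y^3)(-4y^2 + 4y - 5) = 16y^5 - 16y^4 + 20y^3
  (6y^2)(-4y^2 + 4y - 5) = -24y^4 + 24y^3 - 30y^2
  (-2y)(-4y^2 + 4y - 5) = 8y^3 - 8y^2 + 10y
  (-5)(-4y^2 + 4y - 5) = 20y^2 - 20y + 25
Sum: 16y^5 - 40y^4 + 52y^3 - 18y^2 - 10y + 25


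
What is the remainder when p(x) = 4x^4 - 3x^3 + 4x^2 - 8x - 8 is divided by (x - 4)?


By the Remainder Theorem, the remainder equals p(4):
  4*(4)^4 = 1024
  -3*(4)^3 = -192
  4*(4)^2 = 64
  -8*(4)^1 = -32
  constant: -8
Sum: 1024 - 192 + 64 - 32 - 8 = 856


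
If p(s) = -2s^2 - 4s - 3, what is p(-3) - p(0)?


p(-3) = -9
p(0) = -3
p(-3) - p(0) = -9 + 3 = -6


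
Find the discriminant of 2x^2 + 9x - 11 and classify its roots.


D = b^2 - 4ac = (9)^2 - 4(2)(-11) = 81 + 88 = 169
Since D > 0: two distinct rational roots


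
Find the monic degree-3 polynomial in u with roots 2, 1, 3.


p(u) = (u - 2)(u - 1)(u - 3)
Expand: u^3 - 6u^2 + 11u - 6


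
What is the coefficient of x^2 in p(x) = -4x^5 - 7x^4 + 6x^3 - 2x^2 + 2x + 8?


Read off the coefficient of x^2: -2


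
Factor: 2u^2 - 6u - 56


Roots satisfy r1 + r2 = -b/a = 3 and r1*r2 = c/a = -28.
So r1 = -4, r2 = 7.
2u^2 - 6u - 56 = 2(u - r1)(u - r2) = 2(u + 4)(u - 7)


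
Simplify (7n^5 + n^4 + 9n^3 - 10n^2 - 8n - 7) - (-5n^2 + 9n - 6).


Distribute the minus sign:
  (7n^5 + n^4 + 9n^3 - 10n^2 - 8n - 7)
- (-5n^2 + 9n - 6)
Negate second polynomial: 5n^2 - 9n + 6
Add: 7n^5 + n^4 + 9n^3 - 5n^2 - 17n - 1


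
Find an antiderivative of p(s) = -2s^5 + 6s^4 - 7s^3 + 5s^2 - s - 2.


Reverse power rule on each term:
  ∫ -2s^5 ds = -(1/3)s^6
  ∫ 6s^4 ds = (6/5)s^5
  ∫ -7s^3 ds = -(7/4)s^4
  ∫ 5s^2 ds = (5/3)s^3
  ∫ -s ds = -(1/2)s^2
  ∫ -2 ds = -2s
F(s) = -(1/3)s^6 + (6/5)s^5 - (7/4)s^4 + (5/3)s^3 - (1/2)s^2 - 2s + C


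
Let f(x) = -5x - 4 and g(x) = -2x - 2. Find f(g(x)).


Substitute g(x) into f:
f(g(x)) = -5*(-2x - 2) + (-4)
Expand and combine: 10x + 6


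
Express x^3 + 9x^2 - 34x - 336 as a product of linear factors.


Try integer roots (divisors of -336). x=-7: p(-7)=0.
Divide out (x + 7): quotient is x^2 + 2x - 48.
Factor the quadratic: (x - 6)(x + 8)
Result: (x + 7)(x - 6)(x + 8)


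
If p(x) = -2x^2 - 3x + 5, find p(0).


Using direct substitution:
  -2 * (0)^2 = 0
  -3 * (0)^1 = 0
  constant: 5
Sum = 0 + 0 + 5 = 5


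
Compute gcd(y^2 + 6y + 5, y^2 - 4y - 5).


Factor each:
  y^2 + 6y + 5 = (y + 1)(y + 5)
  y^2 - 4y - 5 = (y + 1)(y - 5)
Common monic factor: y + 1


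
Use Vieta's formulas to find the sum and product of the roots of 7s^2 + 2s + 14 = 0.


For as^2+bs+c=0: sum = -b/a, product = c/a.
a=7, b=2, c=14
Sum = -(2)/7 = -2/7
Product = (14)/7 = 2


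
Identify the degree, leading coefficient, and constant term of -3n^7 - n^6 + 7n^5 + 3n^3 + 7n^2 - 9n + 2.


Highest power of n is 7, with coefficient -3. Constant term is 2.
Degree = 7, leading coefficient = -3, constant term = 2


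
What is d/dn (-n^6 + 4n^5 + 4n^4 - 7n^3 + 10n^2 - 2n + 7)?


Apply the power rule term by term:
  d/dn(-n^6) = -6n^5
  d/dn(4n^5) = 20n^4
  d/dn(4n^4) = 16n^3
  d/dn(-7n^3) = -21n^2
  d/dn(10n^2) = 20n
  d/dn(-2n) = -2
  d/dn(7) = 0
p'(n) = -6n^5 + 20n^4 + 16n^3 - 21n^2 + 20n - 2


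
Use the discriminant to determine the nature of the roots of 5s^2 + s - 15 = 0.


D = b^2 - 4ac = (1)^2 - 4(5)(-15) = 1 + 300 = 301
Since D > 0: two distinct irrational roots


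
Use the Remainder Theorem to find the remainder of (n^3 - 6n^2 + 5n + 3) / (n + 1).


By the Remainder Theorem, the remainder equals p(-1):
  1*(-1)^3 = -1
  -6*(-1)^2 = -6
  5*(-1)^1 = -5
  constant: 3
Sum: -1 - 6 - 5 + 3 = -9


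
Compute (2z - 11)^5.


Expand (2z - 11)^5 by repeated multiplication:
  (2z - 11)^2 = 4z^2 - 44z + 121
  (2z - 11)^3 = 8z^3 - 132z^2 + 726z - 1331
  (2z - 11)^4 = 16z^4 - 352z^3 + 2904z^2 - 10648z + 14641
= 32z^5 - 880z^4 + 9680z^3 - 53240z^2 + 146410z - 161051


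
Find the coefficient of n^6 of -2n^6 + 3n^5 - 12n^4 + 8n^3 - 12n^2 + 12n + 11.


Read off the coefficient of n^6: -2


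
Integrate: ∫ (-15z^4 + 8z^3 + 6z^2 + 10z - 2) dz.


Reverse power rule on each term:
  ∫ -15z^4 dz = -3z^5
  ∫ 8z^3 dz = 2z^4
  ∫ 6z^2 dz = 2z^3
  ∫ 10z dz = 5z^2
  ∫ -2 dz = -2z
F(z) = -3z^5 + 2z^4 + 2z^3 + 5z^2 - 2z + C


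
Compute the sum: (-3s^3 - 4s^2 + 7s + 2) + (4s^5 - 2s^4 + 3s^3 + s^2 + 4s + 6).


Align terms by degree and add:
  -3s^3 - 4s^2 + 7s + 2
+ 4s^5 - 2s^4 + 3s^3 + s^2 + 4s + 6
= 4s^5 - 2s^4 - 3s^2 + 11s + 8


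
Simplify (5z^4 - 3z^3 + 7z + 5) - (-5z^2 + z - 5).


Distribute the minus sign:
  (5z^4 - 3z^3 + 7z + 5)
- (-5z^2 + z - 5)
Negate second polynomial: 5z^2 - z + 5
Add: 5z^4 - 3z^3 + 5z^2 + 6z + 10


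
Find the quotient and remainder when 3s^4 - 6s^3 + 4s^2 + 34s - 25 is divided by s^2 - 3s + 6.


(3s^4 - 6s^3 + 4s^2 + 34s - 25) / (s^2 - 3s + 6)
Step 1: 3s^2 * (s^2 - 3s + 6) = 3s^4 - 9s^3 + 18s^2; subtract.
Step 2: 3s * (s^2 - 3s + 6) = 3s^3 - 9s^2 + 18s; subtract.
Step 3: -5 * (s^2 - 3s + 6) = -5s^2 + 15s - 30; subtract.
Quotient: 3s^2 + 3s - 5, Remainder: s + 5


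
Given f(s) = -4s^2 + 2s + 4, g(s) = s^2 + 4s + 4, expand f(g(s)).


Substitute g(s) into f:
f(g(s)) = -4*(s^2 + 4s + 4)^2 + 2*(s^2 + 4s + 4) + 4
(s^2 + 4s + 4)^2 = s^4 + 8s^3 + 24s^2 + 32s + 16
Expand and combine: -4s^4 - 32s^3 - 94s^2 - 120s - 52


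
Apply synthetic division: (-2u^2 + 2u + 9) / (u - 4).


Synthetic division with c = 4. Coefficients: -2, 2, 9
Bring down -2.
  -2 * 4 = -8; -8 + 2 = -6
  -6 * 4 = -24; -24 + 9 = -15
Quotient: -2u - 6, Remainder: -15


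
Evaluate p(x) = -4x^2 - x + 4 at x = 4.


Using direct substitution:
  -4 * (4)^2 = -64
  -1 * (4)^1 = -4
  constant: 4
Sum = -64 - 4 + 4 = -64


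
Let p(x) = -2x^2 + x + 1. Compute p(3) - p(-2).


p(3) = -14
p(-2) = -9
p(3) - p(-2) = -14 + 9 = -5


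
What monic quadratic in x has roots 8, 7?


p(x) = (x - 8)(x - 7)
Expand: x^2 - 15x + 56


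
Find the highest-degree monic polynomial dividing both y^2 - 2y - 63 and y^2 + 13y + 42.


Factor each:
  y^2 - 2y - 63 = (y + 7)(y - 9)
  y^2 + 13y + 42 = (y + 7)(y + 6)
Common monic factor: y + 7


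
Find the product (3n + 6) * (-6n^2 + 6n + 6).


Distribute each term of the first polynomial:
  (3n)(-6n^2 + 6n + 6) = -18n^3 + 18n^2 + 18n
  (6)(-6n^2 + 6n + 6) = -36n^2 + 36n + 36
Sum: -18n^3 - 18n^2 + 54n + 36


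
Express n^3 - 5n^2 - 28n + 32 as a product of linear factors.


Try integer roots (divisors of 32). n=8: p(8)=0.
Divide out (n - 8): quotient is n^2 + 3n - 4.
Factor the quadratic: (n - 1)(n + 4)
Result: (n - 8)(n - 1)(n + 4)


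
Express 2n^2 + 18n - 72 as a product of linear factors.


Roots satisfy r1 + r2 = -b/a = -9 and r1*r2 = c/a = -36.
So r1 = -12, r2 = 3.
2n^2 + 18n - 72 = 2(n - r1)(n - r2) = 2(n + 12)(n - 3)


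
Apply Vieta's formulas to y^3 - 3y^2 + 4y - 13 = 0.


Monic cubic y^3+by^2+cy+d=0: sum=-b, pairwise sum=c, product=-d.
b=-3, c=4, d=-13
r1+r2+r3 = 3
r1r2+r1r3+r2r3 = 4
r1r2r3 = 13


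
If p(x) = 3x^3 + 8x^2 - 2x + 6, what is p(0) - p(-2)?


p(0) = 6
p(-2) = 18
p(0) - p(-2) = 6 - 18 = -12


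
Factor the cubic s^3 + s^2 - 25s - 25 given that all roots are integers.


Try integer roots (divisors of -25). s=5: p(5)=0.
Divide out (s - 5): quotient is s^2 + 6s + 5.
Factor the quadratic: (s + 1)(s + 5)
Result: (s - 5)(s + 1)(s + 5)


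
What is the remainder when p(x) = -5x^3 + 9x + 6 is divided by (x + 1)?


By the Remainder Theorem, the remainder equals p(-1):
  -5*(-1)^3 = 5
  0*(-1)^2 = 0
  9*(-1)^1 = -9
  constant: 6
Sum: 5 + 0 - 9 + 6 = 2


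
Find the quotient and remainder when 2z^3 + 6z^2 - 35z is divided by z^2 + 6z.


(2z^3 + 6z^2 - 35z) / (z^2 + 6z)
Step 1: 2z * (z^2 + 6z) = 2z^3 + 12z^2; subtract.
Step 2: -6 * (z^2 + 6z) = -6z^2 - 36z; subtract.
Quotient: 2z - 6, Remainder: z


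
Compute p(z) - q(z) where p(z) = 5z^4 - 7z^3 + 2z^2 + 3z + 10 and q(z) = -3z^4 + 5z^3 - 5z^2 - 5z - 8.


Distribute the minus sign:
  (5z^4 - 7z^3 + 2z^2 + 3z + 10)
- (-3z^4 + 5z^3 - 5z^2 - 5z - 8)
Negate second polynomial: 3z^4 - 5z^3 + 5z^2 + 5z + 8
Add: 8z^4 - 12z^3 + 7z^2 + 8z + 18


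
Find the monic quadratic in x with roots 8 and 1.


p(x) = (x - 8)(x - 1)
Expand: x^2 - 9x + 8


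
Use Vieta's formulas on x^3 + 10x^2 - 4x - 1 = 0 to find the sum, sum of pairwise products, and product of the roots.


Monic cubic x^3+bx^2+cx+d=0: sum=-b, pairwise sum=c, product=-d.
b=10, c=-4, d=-1
r1+r2+r3 = -10
r1r2+r1r3+r2r3 = -4
r1r2r3 = 1


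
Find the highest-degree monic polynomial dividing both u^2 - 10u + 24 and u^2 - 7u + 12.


Factor each:
  u^2 - 10u + 24 = (u - 4)(u - 6)
  u^2 - 7u + 12 = (u - 4)(u - 3)
Common monic factor: u - 4


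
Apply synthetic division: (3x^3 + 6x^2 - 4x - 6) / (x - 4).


Synthetic division with c = 4. Coefficients: 3, 6, -4, -6
Bring down 3.
  3 * 4 = 12; 12 + 6 = 18
  18 * 4 = 72; 72 - 4 = 68
  68 * 4 = 272; 272 - 6 = 266
Quotient: 3x^2 + 18x + 68, Remainder: 266


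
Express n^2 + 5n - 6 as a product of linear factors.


Roots satisfy r1 + r2 = -b/a = -5 and r1*r2 = c/a = -6.
So r1 = 1, r2 = -6.
n^2 + 5n - 6 = (n - r1)(n - r2) = (n - 1)(n + 6)


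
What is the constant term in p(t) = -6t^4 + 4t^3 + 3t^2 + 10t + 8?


Read off the constant term: 8


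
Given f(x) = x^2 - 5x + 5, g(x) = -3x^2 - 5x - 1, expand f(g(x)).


Substitute g(x) into f:
f(g(x)) = 1*(-3x^2 - 5x - 1)^2 + (-5)*(-3x^2 - 5x - 1) + 5
(-3x^2 - 5x - 1)^2 = 9x^4 + 30x^3 + 31x^2 + 10x + 1
Expand and combine: 9x^4 + 30x^3 + 46x^2 + 35x + 11


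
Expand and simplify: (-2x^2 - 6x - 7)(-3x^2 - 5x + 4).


Distribute each term of the first polynomial:
  (-2x^2)(-3x^2 - 5x + 4) = 6x^4 + 10x^3 - 8x^2
  (-6x)(-3x^2 - 5x + 4) = 18x^3 + 30x^2 - 24x
  (-7)(-3x^2 - 5x + 4) = 21x^2 + 35x - 28
Sum: 6x^4 + 28x^3 + 43x^2 + 11x - 28


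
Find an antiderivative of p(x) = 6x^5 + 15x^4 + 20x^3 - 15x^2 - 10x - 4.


Reverse power rule on each term:
  ∫ 6x^5 dx = x^6
  ∫ 15x^4 dx = 3x^5
  ∫ 20x^3 dx = 5x^4
  ∫ -15x^2 dx = -5x^3
  ∫ -10x dx = -5x^2
  ∫ -4 dx = -4x
F(x) = x^6 + 3x^5 + 5x^4 - 5x^3 - 5x^2 - 4x + C


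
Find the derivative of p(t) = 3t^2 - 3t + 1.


Apply the power rule term by term:
  d/dt(3t^2) = 6t
  d/dt(-3t) = -3
  d/dt(1) = 0
p'(t) = 6t - 3


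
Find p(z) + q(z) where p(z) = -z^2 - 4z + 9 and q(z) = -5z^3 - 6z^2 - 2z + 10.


Align terms by degree and add:
  -z^2 - 4z + 9
  -5z^3 - 6z^2 - 2z + 10
= -5z^3 - 7z^2 - 6z + 19


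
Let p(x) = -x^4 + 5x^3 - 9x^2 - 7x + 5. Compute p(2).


Using direct substitution:
  -1 * (2)^4 = -16
  5 * (2)^3 = 40
  -9 * (2)^2 = -36
  -7 * (2)^1 = -14
  constant: 5
Sum = -16 + 40 - 36 - 14 + 5 = -21


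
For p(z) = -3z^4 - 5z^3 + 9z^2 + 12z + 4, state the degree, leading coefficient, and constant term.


Highest power of z is 4, with coefficient -3. Constant term is 4.
Degree = 4, leading coefficient = -3, constant term = 4


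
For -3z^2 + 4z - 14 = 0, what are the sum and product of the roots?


For az^2+bz+c=0: sum = -b/a, product = c/a.
a=-3, b=4, c=-14
Sum = -(4)/-3 = 4/3
Product = (-14)/-3 = 14/3


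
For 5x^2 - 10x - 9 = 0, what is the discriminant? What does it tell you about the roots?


D = b^2 - 4ac = (-10)^2 - 4(5)(-9) = 100 + 180 = 280
Since D > 0: two distinct irrational roots


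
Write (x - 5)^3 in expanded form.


Expand (x - 5)^3 by repeated multiplication:
  (x - 5)^2 = x^2 - 10x + 25
= x^3 - 15x^2 + 75x - 125


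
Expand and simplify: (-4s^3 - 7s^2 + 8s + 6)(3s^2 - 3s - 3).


Distribute each term of the first polynomial:
  (-4s^3)(3s^2 - 3s - 3) = -12s^5 + 12s^4 + 12s^3
  (-7s^2)(3s^2 - 3s - 3) = -21s^4 + 21s^3 + 21s^2
  (8s)(3s^2 - 3s - 3) = 24s^3 - 24s^2 - 24s
  (6)(3s^2 - 3s - 3) = 18s^2 - 18s - 18
Sum: -12s^5 - 9s^4 + 57s^3 + 15s^2 - 42s - 18


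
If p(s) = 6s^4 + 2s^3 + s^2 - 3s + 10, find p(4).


Using direct substitution:
  6 * (4)^4 = 1536
  2 * (4)^3 = 128
  1 * (4)^2 = 16
  -3 * (4)^1 = -12
  constant: 10
Sum = 1536 + 128 + 16 - 12 + 10 = 1678


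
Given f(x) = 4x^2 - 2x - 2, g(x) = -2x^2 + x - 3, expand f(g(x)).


Substitute g(x) into f:
f(g(x)) = 4*(-2x^2 + x - 3)^2 + (-2)*(-2x^2 + x - 3) + (-2)
(-2x^2 + x - 3)^2 = 4x^4 - 4x^3 + 13x^2 - 6x + 9
Expand and combine: 16x^4 - 16x^3 + 56x^2 - 26x + 40


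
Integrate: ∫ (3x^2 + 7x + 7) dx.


Reverse power rule on each term:
  ∫ 3x^2 dx = x^3
  ∫ 7x dx = (7/2)x^2
  ∫ 7 dx = 7x
F(x) = x^3 + (7/2)x^2 + 7x + C


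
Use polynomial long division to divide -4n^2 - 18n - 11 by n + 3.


(-4n^2 - 18n - 11) / (n + 3)
Step 1: -4n * (n + 3) = -4n^2 - 12n; subtract.
Step 2: -6 * (n + 3) = -6n - 18; subtract.
Quotient: -4n - 6, Remainder: 7


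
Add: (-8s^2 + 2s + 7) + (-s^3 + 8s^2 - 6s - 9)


Align terms by degree and add:
  -8s^2 + 2s + 7
  -s^3 + 8s^2 - 6s - 9
= -s^3 - 4s - 2


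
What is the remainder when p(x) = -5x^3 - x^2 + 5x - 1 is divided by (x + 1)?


By the Remainder Theorem, the remainder equals p(-1):
  -5*(-1)^3 = 5
  -1*(-1)^2 = -1
  5*(-1)^1 = -5
  constant: -1
Sum: 5 - 1 - 5 - 1 = -2


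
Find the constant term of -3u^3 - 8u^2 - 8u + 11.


Read off the constant term: 11


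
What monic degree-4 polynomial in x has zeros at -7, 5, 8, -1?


p(x) = (x + 7)(x - 5)(x - 8)(x + 1)
Expand: x^4 - 5x^3 - 57x^2 + 229x + 280


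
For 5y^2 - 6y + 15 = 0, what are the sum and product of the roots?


For ay^2+by+c=0: sum = -b/a, product = c/a.
a=5, b=-6, c=15
Sum = -(-6)/5 = 6/5
Product = (15)/5 = 3


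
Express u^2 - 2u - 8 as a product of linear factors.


Roots satisfy r1 + r2 = -b/a = 2 and r1*r2 = c/a = -8.
So r1 = 4, r2 = -2.
u^2 - 2u - 8 = (u - r1)(u - r2) = (u - 4)(u + 2)


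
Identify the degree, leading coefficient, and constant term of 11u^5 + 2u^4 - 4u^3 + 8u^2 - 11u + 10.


Highest power of u is 5, with coefficient 11. Constant term is 10.
Degree = 5, leading coefficient = 11, constant term = 10


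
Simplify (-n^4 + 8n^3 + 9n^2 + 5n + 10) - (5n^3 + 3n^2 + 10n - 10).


Distribute the minus sign:
  (-n^4 + 8n^3 + 9n^2 + 5n + 10)
- (5n^3 + 3n^2 + 10n - 10)
Negate second polynomial: -5n^3 - 3n^2 - 10n + 10
Add: -n^4 + 3n^3 + 6n^2 - 5n + 20


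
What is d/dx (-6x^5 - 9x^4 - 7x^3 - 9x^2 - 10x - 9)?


Apply the power rule term by term:
  d/dx(-6x^5) = -30x^4
  d/dx(-9x^4) = -36x^3
  d/dx(-7x^3) = -21x^2
  d/dx(-9x^2) = -18x
  d/dx(-10x) = -10
  d/dx(-9) = 0
p'(x) = -30x^4 - 36x^3 - 21x^2 - 18x - 10


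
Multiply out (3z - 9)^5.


Expand (3z - 9)^5 by repeated multiplication:
  (3z - 9)^2 = 9z^2 - 54z + 81
  (3z - 9)^3 = 27z^3 - 243z^2 + 729z - 729
  (3z - 9)^4 = 81z^4 - 972z^3 + 4374z^2 - 8748z + 6561
= 243z^5 - 3645z^4 + 21870z^3 - 65610z^2 + 98415z - 59049


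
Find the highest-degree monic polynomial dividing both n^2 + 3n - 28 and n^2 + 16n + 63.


Factor each:
  n^2 + 3n - 28 = (n + 7)(n - 4)
  n^2 + 16n + 63 = (n + 7)(n + 9)
Common monic factor: n + 7


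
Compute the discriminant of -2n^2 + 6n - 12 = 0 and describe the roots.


D = b^2 - 4ac = (6)^2 - 4(-2)(-12) = 36 - 96 = -60
Since D < 0: two complex conjugate roots (no real roots)


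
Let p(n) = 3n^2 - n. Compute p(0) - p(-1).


p(0) = 0
p(-1) = 4
p(0) - p(-1) = 0 - 4 = -4


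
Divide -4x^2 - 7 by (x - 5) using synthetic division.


Synthetic division with c = 5. Coefficients: -4, 0, -7
Bring down -4.
  -4 * 5 = -20; -20 + 0 = -20
  -20 * 5 = -100; -100 - 7 = -107
Quotient: -4x - 20, Remainder: -107


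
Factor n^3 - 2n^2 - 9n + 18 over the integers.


Try integer roots (divisors of 18). n=-3: p(-3)=0.
Divide out (n + 3): quotient is n^2 - 5n + 6.
Factor the quadratic: (n - 2)(n - 3)
Result: (n + 3)(n - 2)(n - 3)
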